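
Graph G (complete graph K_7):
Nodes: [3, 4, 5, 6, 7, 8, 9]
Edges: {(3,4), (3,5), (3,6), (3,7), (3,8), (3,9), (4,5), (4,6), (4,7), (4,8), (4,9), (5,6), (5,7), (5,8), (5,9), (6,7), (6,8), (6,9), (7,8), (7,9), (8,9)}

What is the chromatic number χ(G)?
Clique number ω(G) = 7 (lower bound: χ ≥ ω).
The clique on [3, 4, 5, 6, 7, 8, 9] has size 7, forcing χ ≥ 7, and the coloring below uses 7 colors, so χ(G) = 7.
A valid 7-coloring: color 1: [5]; color 2: [8]; color 3: [9]; color 4: [6]; color 5: [7]; color 6: [4]; color 7: [3].

χ(G) = 7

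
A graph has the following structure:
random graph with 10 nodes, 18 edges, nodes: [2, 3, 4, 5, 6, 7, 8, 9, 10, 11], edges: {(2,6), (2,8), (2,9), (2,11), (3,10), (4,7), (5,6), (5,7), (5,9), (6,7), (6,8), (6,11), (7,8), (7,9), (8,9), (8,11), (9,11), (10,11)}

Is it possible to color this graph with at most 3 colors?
No, G is not 3-colorable

The clique on vertices [2, 6, 8, 11] has size 4 > 3, so it alone needs 4 colors.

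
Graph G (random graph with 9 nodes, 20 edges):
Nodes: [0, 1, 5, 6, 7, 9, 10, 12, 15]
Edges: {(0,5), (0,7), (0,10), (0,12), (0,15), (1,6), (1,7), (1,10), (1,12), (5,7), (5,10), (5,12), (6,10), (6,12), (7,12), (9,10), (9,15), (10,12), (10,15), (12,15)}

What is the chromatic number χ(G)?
χ(G) = 4

Clique number ω(G) = 4 (lower bound: χ ≥ ω).
The clique on [0, 5, 10, 12] has size 4, forcing χ ≥ 4, and the coloring below uses 4 colors, so χ(G) = 4.
A valid 4-coloring: color 1: [7, 10]; color 2: [9, 12]; color 3: [0, 6]; color 4: [1, 5, 15].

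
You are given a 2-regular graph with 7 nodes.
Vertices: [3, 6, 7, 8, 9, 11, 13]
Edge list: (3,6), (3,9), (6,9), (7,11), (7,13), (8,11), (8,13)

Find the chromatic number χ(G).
χ(G) = 3

Clique number ω(G) = 3 (lower bound: χ ≥ ω).
The clique on [3, 6, 9] has size 3, forcing χ ≥ 3, and the coloring below uses 3 colors, so χ(G) = 3.
A valid 3-coloring: color 1: [9, 11, 13]; color 2: [6, 7, 8]; color 3: [3].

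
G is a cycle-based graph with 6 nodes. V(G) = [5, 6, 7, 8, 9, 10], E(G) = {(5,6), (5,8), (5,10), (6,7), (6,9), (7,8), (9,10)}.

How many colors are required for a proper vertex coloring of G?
χ(G) = 2

Clique number ω(G) = 2 (lower bound: χ ≥ ω).
The graph is bipartite (no odd cycle), so 2 colors suffice: χ(G) = 2.
A valid 2-coloring: color 1: [6, 8, 10]; color 2: [5, 7, 9].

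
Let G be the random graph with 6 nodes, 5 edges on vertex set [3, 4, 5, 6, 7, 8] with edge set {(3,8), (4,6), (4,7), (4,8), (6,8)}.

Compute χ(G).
χ(G) = 3

Clique number ω(G) = 3 (lower bound: χ ≥ ω).
The clique on [4, 6, 8] has size 3, forcing χ ≥ 3, and the coloring below uses 3 colors, so χ(G) = 3.
A valid 3-coloring: color 1: [5, 7, 8]; color 2: [3, 4]; color 3: [6].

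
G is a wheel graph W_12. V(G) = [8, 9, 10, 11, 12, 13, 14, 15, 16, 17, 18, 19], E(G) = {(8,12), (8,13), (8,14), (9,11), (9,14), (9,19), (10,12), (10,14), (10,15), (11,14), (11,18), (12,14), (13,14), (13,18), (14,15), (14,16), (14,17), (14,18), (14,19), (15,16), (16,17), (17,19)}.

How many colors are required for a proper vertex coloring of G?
Clique number ω(G) = 3 (lower bound: χ ≥ ω).
Odd cycle [10, 15, 16, 17, 19, 9, 11, 18, 13, 8, 12] needs 3 colors (χ ≥ 3).
Vertex 14 is adjacent to every vertex of [8, 9, 10, 11, 12, 13, 15, 16, 17, 18, 19], which already need 3 colors among themselves, so 14 needs a new color (χ ≥ 4).
The coloring below uses 4 colors, so χ(G) = 4.
A valid 4-coloring: color 1: [14]; color 2: [8, 10, 11, 16, 19]; color 3: [9, 12, 15, 17, 18]; color 4: [13].

χ(G) = 4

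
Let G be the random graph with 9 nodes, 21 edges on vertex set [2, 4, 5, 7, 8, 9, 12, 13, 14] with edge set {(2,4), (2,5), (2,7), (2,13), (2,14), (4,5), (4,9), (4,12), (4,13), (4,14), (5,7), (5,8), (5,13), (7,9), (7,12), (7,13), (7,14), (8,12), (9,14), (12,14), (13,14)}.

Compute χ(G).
Clique number ω(G) = 4 (lower bound: χ ≥ ω).
The clique on [2, 4, 5, 13] has size 4, forcing χ ≥ 4, and the coloring below uses 4 colors, so χ(G) = 4.
A valid 4-coloring: color 1: [4, 7, 8]; color 2: [5, 14]; color 3: [2, 9, 12]; color 4: [13].

χ(G) = 4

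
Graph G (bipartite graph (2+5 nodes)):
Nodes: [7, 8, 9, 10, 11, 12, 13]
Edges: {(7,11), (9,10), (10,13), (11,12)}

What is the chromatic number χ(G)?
Clique number ω(G) = 2 (lower bound: χ ≥ ω).
The graph is bipartite (no odd cycle), so 2 colors suffice: χ(G) = 2.
A valid 2-coloring: color 1: [8, 10, 11]; color 2: [7, 9, 12, 13].

χ(G) = 2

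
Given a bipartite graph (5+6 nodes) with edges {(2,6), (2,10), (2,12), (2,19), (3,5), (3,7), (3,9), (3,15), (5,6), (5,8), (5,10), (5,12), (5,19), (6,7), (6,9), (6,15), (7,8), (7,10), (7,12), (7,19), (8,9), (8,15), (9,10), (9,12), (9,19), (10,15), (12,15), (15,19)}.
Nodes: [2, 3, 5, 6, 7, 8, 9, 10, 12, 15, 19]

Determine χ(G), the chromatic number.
Clique number ω(G) = 2 (lower bound: χ ≥ ω).
The graph is bipartite (no odd cycle), so 2 colors suffice: χ(G) = 2.
A valid 2-coloring: color 1: [2, 5, 7, 9, 15]; color 2: [3, 6, 8, 10, 12, 19].

χ(G) = 2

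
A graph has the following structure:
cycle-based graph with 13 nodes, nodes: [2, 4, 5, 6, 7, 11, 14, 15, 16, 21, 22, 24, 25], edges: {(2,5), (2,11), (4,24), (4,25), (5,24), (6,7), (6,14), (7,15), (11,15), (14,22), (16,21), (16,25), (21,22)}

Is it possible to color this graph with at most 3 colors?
Yes, G is 3-colorable

A valid 3-coloring: color 1: [2, 7, 14, 21, 24, 25]; color 2: [4, 5, 6, 15, 16, 22]; color 3: [11].
(χ(G) = 3 ≤ 3.)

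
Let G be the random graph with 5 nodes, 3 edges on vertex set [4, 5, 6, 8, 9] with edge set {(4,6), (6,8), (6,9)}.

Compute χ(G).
χ(G) = 2

Clique number ω(G) = 2 (lower bound: χ ≥ ω).
The graph is bipartite (no odd cycle), so 2 colors suffice: χ(G) = 2.
A valid 2-coloring: color 1: [5, 6]; color 2: [4, 8, 9].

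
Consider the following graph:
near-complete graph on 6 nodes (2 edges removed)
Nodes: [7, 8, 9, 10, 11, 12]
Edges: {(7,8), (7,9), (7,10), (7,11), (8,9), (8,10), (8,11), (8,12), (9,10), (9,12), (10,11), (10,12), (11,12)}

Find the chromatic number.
Clique number ω(G) = 4 (lower bound: χ ≥ ω).
The clique on [8, 9, 10, 12] has size 4, forcing χ ≥ 4, and the coloring below uses 4 colors, so χ(G) = 4.
A valid 4-coloring: color 1: [8]; color 2: [10]; color 3: [9, 11]; color 4: [7, 12].

χ(G) = 4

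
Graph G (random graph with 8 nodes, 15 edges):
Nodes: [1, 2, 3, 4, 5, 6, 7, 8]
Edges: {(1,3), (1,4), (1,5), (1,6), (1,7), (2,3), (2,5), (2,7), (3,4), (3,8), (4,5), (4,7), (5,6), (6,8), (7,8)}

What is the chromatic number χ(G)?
χ(G) = 3

Clique number ω(G) = 3 (lower bound: χ ≥ ω).
The clique on [1, 3, 4] has size 3, forcing χ ≥ 3, and the coloring below uses 3 colors, so χ(G) = 3.
A valid 3-coloring: color 1: [1, 2, 8]; color 2: [3, 5, 7]; color 3: [4, 6].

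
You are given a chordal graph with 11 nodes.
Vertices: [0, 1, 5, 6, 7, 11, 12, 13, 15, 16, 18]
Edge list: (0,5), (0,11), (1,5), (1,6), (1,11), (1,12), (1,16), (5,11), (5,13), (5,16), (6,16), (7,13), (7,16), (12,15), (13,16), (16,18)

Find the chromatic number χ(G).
χ(G) = 3

Clique number ω(G) = 3 (lower bound: χ ≥ ω).
The clique on [0, 5, 11] has size 3, forcing χ ≥ 3, and the coloring below uses 3 colors, so χ(G) = 3.
A valid 3-coloring: color 1: [11, 12, 16]; color 2: [0, 1, 13, 15, 18]; color 3: [5, 6, 7].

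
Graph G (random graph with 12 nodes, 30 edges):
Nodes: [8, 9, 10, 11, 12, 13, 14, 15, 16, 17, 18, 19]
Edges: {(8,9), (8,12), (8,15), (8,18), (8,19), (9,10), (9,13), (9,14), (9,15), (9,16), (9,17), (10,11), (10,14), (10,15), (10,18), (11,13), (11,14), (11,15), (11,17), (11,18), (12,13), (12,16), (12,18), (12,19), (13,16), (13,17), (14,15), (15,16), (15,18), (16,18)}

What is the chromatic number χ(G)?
χ(G) = 4

Clique number ω(G) = 4 (lower bound: χ ≥ ω).
The clique on [9, 10, 14, 15] has size 4, forcing χ ≥ 4, and the coloring below uses 4 colors, so χ(G) = 4.
A valid 4-coloring: color 1: [9, 11, 12]; color 2: [13, 15, 19]; color 3: [8, 10, 16, 17]; color 4: [14, 18].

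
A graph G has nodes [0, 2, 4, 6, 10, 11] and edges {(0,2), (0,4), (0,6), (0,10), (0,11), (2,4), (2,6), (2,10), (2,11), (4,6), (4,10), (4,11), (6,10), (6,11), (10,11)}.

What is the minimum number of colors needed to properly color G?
Clique number ω(G) = 6 (lower bound: χ ≥ ω).
The clique on [0, 2, 4, 6, 10, 11] has size 6, forcing χ ≥ 6, and the coloring below uses 6 colors, so χ(G) = 6.
A valid 6-coloring: color 1: [4]; color 2: [2]; color 3: [6]; color 4: [10]; color 5: [11]; color 6: [0].

χ(G) = 6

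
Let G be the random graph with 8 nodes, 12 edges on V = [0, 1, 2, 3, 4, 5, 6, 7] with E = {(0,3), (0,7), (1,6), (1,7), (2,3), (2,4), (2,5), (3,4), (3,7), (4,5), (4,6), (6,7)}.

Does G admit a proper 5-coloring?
Yes, G is 5-colorable

A valid 5-coloring: color 1: [3, 5, 6]; color 2: [4, 7]; color 3: [0, 1, 2].
(χ(G) = 3 ≤ 5.)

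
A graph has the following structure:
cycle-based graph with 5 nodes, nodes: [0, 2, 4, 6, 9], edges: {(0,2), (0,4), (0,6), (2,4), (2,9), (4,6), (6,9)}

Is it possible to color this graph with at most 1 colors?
The clique on vertices [0, 2, 4] has size 3 > 1, so it alone needs 3 colors.

No, G is not 1-colorable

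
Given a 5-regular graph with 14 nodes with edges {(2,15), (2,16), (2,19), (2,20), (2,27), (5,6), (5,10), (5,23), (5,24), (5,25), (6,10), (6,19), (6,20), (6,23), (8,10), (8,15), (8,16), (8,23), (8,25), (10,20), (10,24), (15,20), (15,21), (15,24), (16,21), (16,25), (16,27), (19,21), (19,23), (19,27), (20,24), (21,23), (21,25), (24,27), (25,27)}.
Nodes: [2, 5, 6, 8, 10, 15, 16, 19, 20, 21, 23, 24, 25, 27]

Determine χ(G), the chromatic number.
χ(G) = 4

Clique number ω(G) = 3 (lower bound: χ ≥ ω).
Suppose a proper 3-coloring c exists. The clique [2, 15, 20] takes 3 distinct colors; by symmetry let c(2) = 1, c(15) = 2, c(20) = 3.
- Vertex 24: neighbors [15, 20] already have colors [2, 3] ⇒ c(24) = 1.
- Vertex 10: neighbors [24, 20] already have colors [1, 3] ⇒ c(10) = 2.
- Vertex 5: neighbors [24, 10] already have colors [1, 2] ⇒ c(5) = 3.
- Vertex 6: neighbors [10, 5] already have colors [2, 3] ⇒ c(6) = 1.
- Vertex 23: neighbors [6, 5] already have colors [1, 3] ⇒ c(23) = 2.
- Vertex 19: neighbors [2, 23] already have colors [1, 2] ⇒ c(19) = 3.
- Vertex 21: neighbors [15, 19] already have colors [2, 3] ⇒ c(21) = 1.
- Vertex 25: neighbors [21, 5] already have colors [1, 3] ⇒ c(25) = 2.
- Vertex 27: neighbors [2, 25, 19] already have colors [1, 2, 3] — all 3 colors blocked. Contradiction.
The forced assignments end in a contradiction, so G has no proper 3-coloring (χ ≥ 4).
The coloring below uses 4 colors, so χ(G) = 4.
A valid 4-coloring: color 1: [2, 6, 24, 25]; color 2: [5, 8, 20, 21, 27]; color 3: [10, 15, 16, 23]; color 4: [19].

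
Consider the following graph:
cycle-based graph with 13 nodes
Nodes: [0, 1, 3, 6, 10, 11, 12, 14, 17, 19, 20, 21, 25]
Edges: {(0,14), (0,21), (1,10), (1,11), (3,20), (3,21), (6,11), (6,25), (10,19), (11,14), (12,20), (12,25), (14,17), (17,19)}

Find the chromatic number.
χ(G) = 3

Clique number ω(G) = 2 (lower bound: χ ≥ ω).
Odd cycle [21, 3, 20, 12, 25, 6, 11, 14, 0] needs 3 colors (χ ≥ 3).
The coloring below uses 3 colors, so χ(G) = 3.
A valid 3-coloring: color 1: [1, 3, 6, 12, 14, 19]; color 2: [10, 11, 17, 20, 21, 25]; color 3: [0].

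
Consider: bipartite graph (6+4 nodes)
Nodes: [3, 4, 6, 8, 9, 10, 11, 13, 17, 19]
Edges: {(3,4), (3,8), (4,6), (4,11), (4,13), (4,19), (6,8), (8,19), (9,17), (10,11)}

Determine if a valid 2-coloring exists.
A valid 2-coloring: color 1: [4, 8, 10, 17]; color 2: [3, 6, 9, 11, 13, 19].
(χ(G) = 2 ≤ 2.)

Yes, G is 2-colorable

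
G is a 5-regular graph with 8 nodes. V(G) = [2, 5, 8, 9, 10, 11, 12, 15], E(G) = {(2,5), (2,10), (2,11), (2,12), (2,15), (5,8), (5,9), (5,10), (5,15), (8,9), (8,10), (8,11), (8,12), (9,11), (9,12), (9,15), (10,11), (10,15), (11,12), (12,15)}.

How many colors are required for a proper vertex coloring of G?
χ(G) = 4

Clique number ω(G) = 4 (lower bound: χ ≥ ω).
The clique on [8, 9, 11, 12] has size 4, forcing χ ≥ 4, and the coloring below uses 4 colors, so χ(G) = 4.
A valid 4-coloring: color 1: [11, 15]; color 2: [9, 10]; color 3: [2, 8]; color 4: [5, 12].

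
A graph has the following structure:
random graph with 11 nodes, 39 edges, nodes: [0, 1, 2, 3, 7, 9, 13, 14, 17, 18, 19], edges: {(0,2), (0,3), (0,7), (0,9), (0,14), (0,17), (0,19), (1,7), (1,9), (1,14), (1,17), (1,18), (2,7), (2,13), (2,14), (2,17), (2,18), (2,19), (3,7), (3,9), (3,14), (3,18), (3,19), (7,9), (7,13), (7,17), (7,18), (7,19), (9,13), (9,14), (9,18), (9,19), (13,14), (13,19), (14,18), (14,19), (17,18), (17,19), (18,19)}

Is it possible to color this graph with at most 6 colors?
A valid 6-coloring: color 1: [7, 14]; color 2: [1, 19]; color 3: [2, 9]; color 4: [0, 13, 18]; color 5: [3, 17].
(χ(G) = 5 ≤ 6.)

Yes, G is 6-colorable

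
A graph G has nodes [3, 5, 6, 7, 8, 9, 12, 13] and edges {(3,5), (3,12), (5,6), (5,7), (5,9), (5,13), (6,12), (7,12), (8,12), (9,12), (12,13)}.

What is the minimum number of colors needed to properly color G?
χ(G) = 2

Clique number ω(G) = 2 (lower bound: χ ≥ ω).
The graph is bipartite (no odd cycle), so 2 colors suffice: χ(G) = 2.
A valid 2-coloring: color 1: [5, 12]; color 2: [3, 6, 7, 8, 9, 13].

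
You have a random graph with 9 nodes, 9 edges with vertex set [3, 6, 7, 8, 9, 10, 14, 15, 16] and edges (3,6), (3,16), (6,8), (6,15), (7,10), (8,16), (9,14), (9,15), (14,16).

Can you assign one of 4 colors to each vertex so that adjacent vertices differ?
Yes, G is 4-colorable

A valid 4-coloring: color 1: [6, 9, 10, 16]; color 2: [3, 7, 8, 14, 15].
(χ(G) = 2 ≤ 4.)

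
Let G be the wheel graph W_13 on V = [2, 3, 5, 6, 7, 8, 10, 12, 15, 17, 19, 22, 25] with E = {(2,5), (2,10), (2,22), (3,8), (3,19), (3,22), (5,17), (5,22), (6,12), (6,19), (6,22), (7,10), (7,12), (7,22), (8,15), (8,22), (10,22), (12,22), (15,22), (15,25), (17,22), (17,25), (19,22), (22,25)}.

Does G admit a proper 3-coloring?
Yes, G is 3-colorable

A valid 3-coloring: color 1: [22]; color 2: [2, 3, 6, 7, 15, 17]; color 3: [5, 8, 10, 12, 19, 25].
(χ(G) = 3 ≤ 3.)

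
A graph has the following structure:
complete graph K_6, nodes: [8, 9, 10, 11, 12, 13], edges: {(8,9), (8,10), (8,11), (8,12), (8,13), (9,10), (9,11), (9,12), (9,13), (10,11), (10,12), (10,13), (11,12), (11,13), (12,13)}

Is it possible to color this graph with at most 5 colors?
No, G is not 5-colorable

The clique on vertices [8, 9, 10, 11, 12, 13] has size 6 > 5, so it alone needs 6 colors.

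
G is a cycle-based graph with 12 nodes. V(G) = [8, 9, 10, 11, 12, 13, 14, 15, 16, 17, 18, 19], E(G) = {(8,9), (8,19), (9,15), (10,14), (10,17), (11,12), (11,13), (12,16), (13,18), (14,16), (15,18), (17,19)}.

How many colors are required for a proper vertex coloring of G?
Clique number ω(G) = 2 (lower bound: χ ≥ ω).
The graph is bipartite (no odd cycle), so 2 colors suffice: χ(G) = 2.
A valid 2-coloring: color 1: [8, 12, 13, 14, 15, 17]; color 2: [9, 10, 11, 16, 18, 19].

χ(G) = 2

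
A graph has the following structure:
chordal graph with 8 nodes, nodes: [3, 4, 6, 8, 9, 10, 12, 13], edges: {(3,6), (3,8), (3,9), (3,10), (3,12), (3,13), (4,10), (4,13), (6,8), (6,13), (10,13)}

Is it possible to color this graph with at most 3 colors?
Yes, G is 3-colorable

A valid 3-coloring: color 1: [3, 4]; color 2: [8, 9, 12, 13]; color 3: [6, 10].
(χ(G) = 3 ≤ 3.)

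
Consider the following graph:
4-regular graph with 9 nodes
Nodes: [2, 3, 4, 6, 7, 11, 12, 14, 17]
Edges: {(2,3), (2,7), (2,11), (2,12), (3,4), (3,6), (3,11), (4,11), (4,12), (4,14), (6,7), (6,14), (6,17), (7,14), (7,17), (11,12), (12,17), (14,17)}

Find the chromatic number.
Clique number ω(G) = 4 (lower bound: χ ≥ ω).
The clique on [6, 7, 14, 17] has size 4, forcing χ ≥ 4, and the coloring below uses 4 colors, so χ(G) = 4.
A valid 4-coloring: color 1: [11, 17]; color 2: [3, 7, 12]; color 3: [2, 4, 6]; color 4: [14].

χ(G) = 4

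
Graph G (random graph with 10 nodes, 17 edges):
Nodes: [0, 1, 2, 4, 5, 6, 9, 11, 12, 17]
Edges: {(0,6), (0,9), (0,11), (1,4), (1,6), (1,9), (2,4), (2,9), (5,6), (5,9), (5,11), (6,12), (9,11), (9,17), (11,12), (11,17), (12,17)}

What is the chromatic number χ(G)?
χ(G) = 3

Clique number ω(G) = 3 (lower bound: χ ≥ ω).
The clique on [0, 9, 11] has size 3, forcing χ ≥ 3, and the coloring below uses 3 colors, so χ(G) = 3.
A valid 3-coloring: color 1: [4, 9, 12]; color 2: [2, 6, 11]; color 3: [0, 1, 5, 17].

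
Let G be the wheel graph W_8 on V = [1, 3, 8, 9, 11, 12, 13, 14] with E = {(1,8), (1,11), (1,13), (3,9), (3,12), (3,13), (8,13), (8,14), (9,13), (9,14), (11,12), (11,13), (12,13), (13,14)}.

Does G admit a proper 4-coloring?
Yes, G is 4-colorable

A valid 4-coloring: color 1: [13]; color 2: [1, 9, 12]; color 3: [3, 11, 14]; color 4: [8].
(χ(G) = 4 ≤ 4.)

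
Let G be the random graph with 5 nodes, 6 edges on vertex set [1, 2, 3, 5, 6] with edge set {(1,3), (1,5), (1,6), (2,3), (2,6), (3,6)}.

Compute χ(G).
Clique number ω(G) = 3 (lower bound: χ ≥ ω).
The clique on [1, 3, 6] has size 3, forcing χ ≥ 3, and the coloring below uses 3 colors, so χ(G) = 3.
A valid 3-coloring: color 1: [1, 2]; color 2: [5, 6]; color 3: [3].

χ(G) = 3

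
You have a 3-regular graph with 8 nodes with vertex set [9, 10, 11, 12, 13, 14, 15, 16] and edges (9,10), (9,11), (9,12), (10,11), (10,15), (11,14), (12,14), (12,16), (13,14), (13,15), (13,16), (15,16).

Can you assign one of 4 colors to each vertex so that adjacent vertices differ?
A valid 4-coloring: color 1: [11, 12, 13]; color 2: [10, 14, 16]; color 3: [9, 15].
(χ(G) = 3 ≤ 4.)

Yes, G is 4-colorable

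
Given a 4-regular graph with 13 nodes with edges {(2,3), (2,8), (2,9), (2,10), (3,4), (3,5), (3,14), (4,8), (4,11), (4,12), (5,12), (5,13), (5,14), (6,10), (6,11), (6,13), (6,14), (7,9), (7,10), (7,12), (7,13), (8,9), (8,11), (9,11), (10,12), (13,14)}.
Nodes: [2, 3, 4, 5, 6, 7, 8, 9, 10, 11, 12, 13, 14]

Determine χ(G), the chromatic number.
χ(G) = 4

Clique number ω(G) = 3 (lower bound: χ ≥ ω).
Suppose a proper 3-coloring c exists. The clique [2, 8, 9] takes 3 distinct colors; by symmetry let c(2) = 1, c(8) = 2, c(9) = 3.
- Vertex 11: neighbors [8, 9] already have colors [2, 3] ⇒ c(11) = 1.
- Vertex 4: neighbors [11, 8] already have colors [1, 2] ⇒ c(4) = 3.
- Vertex 3: neighbors [2, 4] already have colors [1, 3] ⇒ c(3) = 2.
- Vertex 5: neighbors [3] already have colors [2]; try each remaining color.
- Case c(5) = 1:
  - Vertex 12: neighbors [5, 4] already have colors [1, 3] ⇒ c(12) = 2.
  - Vertex 7: neighbors [12, 9] already have colors [2, 3] ⇒ c(7) = 1.
  - Vertex 14: neighbors [5, 3] already have colors [1, 2] ⇒ c(14) = 3.
  - Vertex 6: neighbors [11, 14] already have colors [1, 3] ⇒ c(6) = 2.
  - Vertex 13: neighbors [5, 6, 14] already have colors [1, 2, 3] — all 3 colors blocked. Contradiction.
- Case c(5) = 3:
  - Vertex 14: neighbors [3, 5] already have colors [2, 3] ⇒ c(14) = 1.
  - Vertex 13: neighbors [14, 5] already have colors [1, 3] ⇒ c(13) = 2.
  - Vertex 7: neighbors [13, 9] already have colors [2, 3] ⇒ c(7) = 1.
  - Vertex 6: neighbors [11, 13] already have colors [1, 2] ⇒ c(6) = 3.
  - Vertex 10: neighbors [2, 6] already have colors [1, 3] ⇒ c(10) = 2.
  - Vertex 12: neighbors [7, 10, 4] already have colors [1, 2, 3] — all 3 colors blocked. Contradiction.
Every case ends in a contradiction, so G has no proper 3-coloring (χ ≥ 4).
The coloring below uses 4 colors, so χ(G) = 4.
A valid 4-coloring: color 1: [5, 6, 7, 8]; color 2: [3, 9, 12, 13]; color 3: [10, 11, 14]; color 4: [2, 4].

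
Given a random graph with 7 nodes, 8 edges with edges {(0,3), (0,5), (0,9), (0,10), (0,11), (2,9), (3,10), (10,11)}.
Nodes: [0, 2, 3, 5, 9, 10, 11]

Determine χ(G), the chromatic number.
χ(G) = 3

Clique number ω(G) = 3 (lower bound: χ ≥ ω).
The clique on [0, 10, 11] has size 3, forcing χ ≥ 3, and the coloring below uses 3 colors, so χ(G) = 3.
A valid 3-coloring: color 1: [0, 2]; color 2: [5, 9, 10]; color 3: [3, 11].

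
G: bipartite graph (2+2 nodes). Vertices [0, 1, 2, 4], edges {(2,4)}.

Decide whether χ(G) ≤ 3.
Yes, G is 3-colorable

A valid 3-coloring: color 1: [0, 1, 4]; color 2: [2].
(χ(G) = 2 ≤ 3.)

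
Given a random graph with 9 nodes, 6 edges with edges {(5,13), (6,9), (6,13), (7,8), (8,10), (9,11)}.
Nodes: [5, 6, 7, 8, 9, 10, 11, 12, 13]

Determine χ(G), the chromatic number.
Clique number ω(G) = 2 (lower bound: χ ≥ ω).
The graph is bipartite (no odd cycle), so 2 colors suffice: χ(G) = 2.
A valid 2-coloring: color 1: [8, 9, 12, 13]; color 2: [5, 6, 7, 10, 11].

χ(G) = 2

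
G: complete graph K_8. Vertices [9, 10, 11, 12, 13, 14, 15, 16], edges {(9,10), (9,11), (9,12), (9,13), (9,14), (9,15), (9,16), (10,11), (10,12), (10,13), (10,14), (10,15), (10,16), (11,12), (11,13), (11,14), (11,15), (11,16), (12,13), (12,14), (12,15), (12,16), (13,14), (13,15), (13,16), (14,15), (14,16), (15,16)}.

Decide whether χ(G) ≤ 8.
A valid 8-coloring: color 1: [15]; color 2: [14]; color 3: [13]; color 4: [10]; color 5: [9]; color 6: [12]; color 7: [11]; color 8: [16].
(χ(G) = 8 ≤ 8.)

Yes, G is 8-colorable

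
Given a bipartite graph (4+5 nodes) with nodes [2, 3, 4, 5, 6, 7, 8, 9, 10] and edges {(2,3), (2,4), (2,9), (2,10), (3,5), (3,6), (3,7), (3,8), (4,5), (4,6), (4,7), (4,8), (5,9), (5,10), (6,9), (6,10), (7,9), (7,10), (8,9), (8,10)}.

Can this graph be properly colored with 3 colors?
A valid 3-coloring: color 1: [3, 4, 9, 10]; color 2: [2, 5, 6, 7, 8].
(χ(G) = 2 ≤ 3.)

Yes, G is 3-colorable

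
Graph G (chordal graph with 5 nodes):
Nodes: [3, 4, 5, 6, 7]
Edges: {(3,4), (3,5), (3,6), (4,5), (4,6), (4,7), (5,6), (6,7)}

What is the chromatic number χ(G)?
Clique number ω(G) = 4 (lower bound: χ ≥ ω).
The clique on [3, 4, 5, 6] has size 4, forcing χ ≥ 4, and the coloring below uses 4 colors, so χ(G) = 4.
A valid 4-coloring: color 1: [4]; color 2: [6]; color 3: [3, 7]; color 4: [5].

χ(G) = 4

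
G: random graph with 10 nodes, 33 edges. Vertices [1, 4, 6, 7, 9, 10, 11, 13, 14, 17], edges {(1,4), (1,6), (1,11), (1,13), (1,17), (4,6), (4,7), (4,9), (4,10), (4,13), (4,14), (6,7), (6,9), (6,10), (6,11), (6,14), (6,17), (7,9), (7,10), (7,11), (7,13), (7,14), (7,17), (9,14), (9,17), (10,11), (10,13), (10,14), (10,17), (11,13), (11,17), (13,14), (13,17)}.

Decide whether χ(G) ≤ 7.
A valid 7-coloring: color 1: [1, 7]; color 2: [6, 13]; color 3: [9, 10]; color 4: [4, 11]; color 5: [14, 17].
(χ(G) = 5 ≤ 7.)

Yes, G is 7-colorable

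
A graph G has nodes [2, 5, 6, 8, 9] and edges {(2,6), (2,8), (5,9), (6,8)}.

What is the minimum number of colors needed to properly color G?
χ(G) = 3

Clique number ω(G) = 3 (lower bound: χ ≥ ω).
The clique on [2, 6, 8] has size 3, forcing χ ≥ 3, and the coloring below uses 3 colors, so χ(G) = 3.
A valid 3-coloring: color 1: [5, 6]; color 2: [2, 9]; color 3: [8].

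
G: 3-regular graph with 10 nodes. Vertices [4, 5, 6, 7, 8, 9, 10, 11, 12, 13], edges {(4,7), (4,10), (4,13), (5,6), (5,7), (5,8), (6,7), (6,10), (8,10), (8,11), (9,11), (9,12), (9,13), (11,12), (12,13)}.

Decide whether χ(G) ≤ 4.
Yes, G is 4-colorable

A valid 4-coloring: color 1: [7, 8, 9]; color 2: [5, 10, 11, 13]; color 3: [4, 6, 12].
(χ(G) = 3 ≤ 4.)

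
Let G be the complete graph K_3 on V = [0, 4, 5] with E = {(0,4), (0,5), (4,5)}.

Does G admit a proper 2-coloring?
No, G is not 2-colorable

The clique on vertices [0, 4, 5] has size 3 > 2, so it alone needs 3 colors.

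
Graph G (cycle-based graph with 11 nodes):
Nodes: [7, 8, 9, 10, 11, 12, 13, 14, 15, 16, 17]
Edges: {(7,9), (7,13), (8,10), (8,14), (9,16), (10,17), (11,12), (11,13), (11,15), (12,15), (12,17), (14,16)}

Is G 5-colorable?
Yes, G is 5-colorable

A valid 5-coloring: color 1: [9, 10, 12, 13, 14]; color 2: [7, 8, 11, 16, 17]; color 3: [15].
(χ(G) = 3 ≤ 5.)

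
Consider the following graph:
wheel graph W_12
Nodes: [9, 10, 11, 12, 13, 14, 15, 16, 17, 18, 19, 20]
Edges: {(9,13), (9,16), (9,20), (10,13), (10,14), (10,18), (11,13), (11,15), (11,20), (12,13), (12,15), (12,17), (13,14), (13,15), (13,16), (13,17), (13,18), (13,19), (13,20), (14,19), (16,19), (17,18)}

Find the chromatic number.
Clique number ω(G) = 3 (lower bound: χ ≥ ω).
Odd cycle [17, 12, 15, 11, 20, 9, 16, 19, 14, 10, 18] needs 3 colors (χ ≥ 3).
Vertex 13 is adjacent to every vertex of [9, 10, 11, 12, 14, 15, 16, 17, 18, 19, 20], which already need 3 colors among themselves, so 13 needs a new color (χ ≥ 4).
The coloring below uses 4 colors, so χ(G) = 4.
A valid 4-coloring: color 1: [13]; color 2: [10, 15, 16, 17, 20]; color 3: [9, 11, 12, 18, 19]; color 4: [14].

χ(G) = 4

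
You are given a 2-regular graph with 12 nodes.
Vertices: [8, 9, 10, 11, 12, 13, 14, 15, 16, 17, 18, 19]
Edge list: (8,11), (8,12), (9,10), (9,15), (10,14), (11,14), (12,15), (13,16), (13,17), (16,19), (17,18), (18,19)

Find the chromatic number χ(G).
χ(G) = 3

Clique number ω(G) = 2 (lower bound: χ ≥ ω).
Odd cycle [17, 18, 19, 16, 13] needs 3 colors (χ ≥ 3).
The coloring below uses 3 colors, so χ(G) = 3.
A valid 3-coloring: color 1: [9, 12, 14, 16, 17]; color 2: [10, 11, 13, 15, 18]; color 3: [8, 19].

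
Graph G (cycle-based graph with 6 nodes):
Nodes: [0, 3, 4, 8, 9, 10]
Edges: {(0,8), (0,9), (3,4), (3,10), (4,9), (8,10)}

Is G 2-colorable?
A valid 2-coloring: color 1: [0, 4, 10]; color 2: [3, 8, 9].
(χ(G) = 2 ≤ 2.)

Yes, G is 2-colorable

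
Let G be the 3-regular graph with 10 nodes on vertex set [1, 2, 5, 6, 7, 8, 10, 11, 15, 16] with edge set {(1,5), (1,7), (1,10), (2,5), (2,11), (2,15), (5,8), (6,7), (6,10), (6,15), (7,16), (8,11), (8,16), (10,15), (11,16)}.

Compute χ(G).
Clique number ω(G) = 3 (lower bound: χ ≥ ω).
The clique on [6, 10, 15] has size 3, forcing χ ≥ 3, and the coloring below uses 3 colors, so χ(G) = 3.
A valid 3-coloring: color 1: [5, 7, 11, 15]; color 2: [2, 8, 10]; color 3: [1, 6, 16].

χ(G) = 3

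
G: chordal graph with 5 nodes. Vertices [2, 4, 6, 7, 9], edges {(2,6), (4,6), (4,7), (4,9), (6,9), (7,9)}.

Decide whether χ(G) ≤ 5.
Yes, G is 5-colorable

A valid 5-coloring: color 1: [2, 4]; color 2: [6, 7]; color 3: [9].
(χ(G) = 3 ≤ 5.)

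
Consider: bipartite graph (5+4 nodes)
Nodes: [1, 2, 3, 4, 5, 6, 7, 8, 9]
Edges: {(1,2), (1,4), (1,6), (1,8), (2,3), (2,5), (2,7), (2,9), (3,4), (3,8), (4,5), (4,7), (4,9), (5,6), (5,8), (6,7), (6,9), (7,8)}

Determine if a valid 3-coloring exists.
Yes, G is 3-colorable

A valid 3-coloring: color 1: [2, 4, 6, 8]; color 2: [1, 3, 5, 7, 9].
(χ(G) = 2 ≤ 3.)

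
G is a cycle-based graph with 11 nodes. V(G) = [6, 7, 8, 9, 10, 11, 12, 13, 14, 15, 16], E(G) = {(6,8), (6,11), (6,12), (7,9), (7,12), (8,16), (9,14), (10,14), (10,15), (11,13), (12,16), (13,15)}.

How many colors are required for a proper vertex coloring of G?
χ(G) = 3

Clique number ω(G) = 2 (lower bound: χ ≥ ω).
Odd cycle [13, 11, 6, 12, 7, 9, 14, 10, 15] needs 3 colors (χ ≥ 3).
The coloring below uses 3 colors, so χ(G) = 3.
A valid 3-coloring: color 1: [6, 7, 10, 13, 16]; color 2: [8, 9, 11, 12, 15]; color 3: [14].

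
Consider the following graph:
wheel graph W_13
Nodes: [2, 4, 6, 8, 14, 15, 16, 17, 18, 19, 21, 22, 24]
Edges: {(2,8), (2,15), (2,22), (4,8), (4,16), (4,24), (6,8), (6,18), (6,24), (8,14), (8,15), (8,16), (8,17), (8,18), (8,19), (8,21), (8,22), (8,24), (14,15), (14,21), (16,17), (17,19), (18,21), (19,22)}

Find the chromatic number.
Clique number ω(G) = 3 (lower bound: χ ≥ ω).
The clique on [2, 8, 22] has size 3, forcing χ ≥ 3, and the coloring below uses 3 colors, so χ(G) = 3.
A valid 3-coloring: color 1: [8]; color 2: [2, 14, 16, 18, 19, 24]; color 3: [4, 6, 15, 17, 21, 22].

χ(G) = 3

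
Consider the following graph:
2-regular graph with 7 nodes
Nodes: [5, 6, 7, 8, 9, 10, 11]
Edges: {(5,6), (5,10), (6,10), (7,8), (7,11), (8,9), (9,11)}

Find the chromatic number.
χ(G) = 3

Clique number ω(G) = 3 (lower bound: χ ≥ ω).
The clique on [5, 6, 10] has size 3, forcing χ ≥ 3, and the coloring below uses 3 colors, so χ(G) = 3.
A valid 3-coloring: color 1: [8, 10, 11]; color 2: [6, 7, 9]; color 3: [5].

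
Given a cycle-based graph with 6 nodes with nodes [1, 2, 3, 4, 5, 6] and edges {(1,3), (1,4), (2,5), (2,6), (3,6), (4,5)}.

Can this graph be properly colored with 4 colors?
A valid 4-coloring: color 1: [1, 5, 6]; color 2: [2, 3, 4].
(χ(G) = 2 ≤ 4.)

Yes, G is 4-colorable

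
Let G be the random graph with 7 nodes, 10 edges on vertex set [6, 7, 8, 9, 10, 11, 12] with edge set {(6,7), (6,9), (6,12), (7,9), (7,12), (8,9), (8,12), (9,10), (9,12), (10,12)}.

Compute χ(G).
Clique number ω(G) = 4 (lower bound: χ ≥ ω).
The clique on [6, 7, 9, 12] has size 4, forcing χ ≥ 4, and the coloring below uses 4 colors, so χ(G) = 4.
A valid 4-coloring: color 1: [11, 12]; color 2: [9]; color 3: [6, 8, 10]; color 4: [7].

χ(G) = 4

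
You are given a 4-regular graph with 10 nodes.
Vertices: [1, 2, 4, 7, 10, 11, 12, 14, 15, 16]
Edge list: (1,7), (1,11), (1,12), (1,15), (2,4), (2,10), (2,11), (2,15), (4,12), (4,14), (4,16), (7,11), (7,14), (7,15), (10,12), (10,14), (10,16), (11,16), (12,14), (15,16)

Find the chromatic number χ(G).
χ(G) = 3

Clique number ω(G) = 3 (lower bound: χ ≥ ω).
The clique on [1, 7, 11] has size 3, forcing χ ≥ 3, and the coloring below uses 3 colors, so χ(G) = 3.
A valid 3-coloring: color 1: [2, 7, 12, 16]; color 2: [4, 10, 11, 15]; color 3: [1, 14].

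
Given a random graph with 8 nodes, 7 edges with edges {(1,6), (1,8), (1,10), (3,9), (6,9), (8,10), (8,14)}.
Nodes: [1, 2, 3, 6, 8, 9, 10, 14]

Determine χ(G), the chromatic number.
χ(G) = 3

Clique number ω(G) = 3 (lower bound: χ ≥ ω).
The clique on [1, 8, 10] has size 3, forcing χ ≥ 3, and the coloring below uses 3 colors, so χ(G) = 3.
A valid 3-coloring: color 1: [2, 3, 6, 8]; color 2: [1, 9, 14]; color 3: [10].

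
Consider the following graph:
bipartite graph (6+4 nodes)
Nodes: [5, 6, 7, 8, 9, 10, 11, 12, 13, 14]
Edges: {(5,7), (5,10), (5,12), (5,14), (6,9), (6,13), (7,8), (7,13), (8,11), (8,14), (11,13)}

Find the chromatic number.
χ(G) = 2

Clique number ω(G) = 2 (lower bound: χ ≥ ω).
The graph is bipartite (no odd cycle), so 2 colors suffice: χ(G) = 2.
A valid 2-coloring: color 1: [5, 8, 9, 13]; color 2: [6, 7, 10, 11, 12, 14].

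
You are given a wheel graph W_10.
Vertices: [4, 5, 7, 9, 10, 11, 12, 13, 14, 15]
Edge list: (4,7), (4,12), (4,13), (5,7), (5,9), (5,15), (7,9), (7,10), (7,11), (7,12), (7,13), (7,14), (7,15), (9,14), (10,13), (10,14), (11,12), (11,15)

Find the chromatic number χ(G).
Clique number ω(G) = 3 (lower bound: χ ≥ ω).
Odd cycle [9, 5, 15, 11, 12, 4, 13, 10, 14] needs 3 colors (χ ≥ 3).
Vertex 7 is adjacent to every vertex of [4, 5, 9, 10, 11, 12, 13, 14, 15], which already need 3 colors among themselves, so 7 needs a new color (χ ≥ 4).
The coloring below uses 4 colors, so χ(G) = 4.
A valid 4-coloring: color 1: [7]; color 2: [9, 10, 12, 15]; color 3: [4, 5, 11, 14]; color 4: [13].

χ(G) = 4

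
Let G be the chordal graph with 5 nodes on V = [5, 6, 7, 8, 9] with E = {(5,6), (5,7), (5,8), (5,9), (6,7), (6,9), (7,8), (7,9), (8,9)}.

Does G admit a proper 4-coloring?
A valid 4-coloring: color 1: [5]; color 2: [9]; color 3: [7]; color 4: [6, 8].
(χ(G) = 4 ≤ 4.)

Yes, G is 4-colorable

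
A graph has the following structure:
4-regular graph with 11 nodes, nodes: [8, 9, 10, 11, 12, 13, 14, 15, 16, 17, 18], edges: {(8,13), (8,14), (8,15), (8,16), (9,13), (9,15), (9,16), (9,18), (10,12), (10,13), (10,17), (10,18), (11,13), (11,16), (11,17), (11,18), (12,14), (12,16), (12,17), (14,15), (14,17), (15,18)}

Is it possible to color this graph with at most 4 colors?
A valid 4-coloring: color 1: [13, 15, 16, 17]; color 2: [9, 10, 11, 14]; color 3: [8, 12, 18].
(χ(G) = 3 ≤ 4.)

Yes, G is 4-colorable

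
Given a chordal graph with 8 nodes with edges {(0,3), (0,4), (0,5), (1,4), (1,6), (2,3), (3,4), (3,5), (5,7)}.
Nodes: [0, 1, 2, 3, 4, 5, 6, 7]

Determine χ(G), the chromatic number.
χ(G) = 3

Clique number ω(G) = 3 (lower bound: χ ≥ ω).
The clique on [0, 3, 4] has size 3, forcing χ ≥ 3, and the coloring below uses 3 colors, so χ(G) = 3.
A valid 3-coloring: color 1: [1, 3, 7]; color 2: [2, 4, 5, 6]; color 3: [0].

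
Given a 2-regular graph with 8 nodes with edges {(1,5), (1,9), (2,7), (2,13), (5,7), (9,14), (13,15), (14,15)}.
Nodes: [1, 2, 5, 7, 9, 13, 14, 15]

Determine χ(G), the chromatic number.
χ(G) = 2

Clique number ω(G) = 2 (lower bound: χ ≥ ω).
The graph is bipartite (no odd cycle), so 2 colors suffice: χ(G) = 2.
A valid 2-coloring: color 1: [1, 7, 13, 14]; color 2: [2, 5, 9, 15].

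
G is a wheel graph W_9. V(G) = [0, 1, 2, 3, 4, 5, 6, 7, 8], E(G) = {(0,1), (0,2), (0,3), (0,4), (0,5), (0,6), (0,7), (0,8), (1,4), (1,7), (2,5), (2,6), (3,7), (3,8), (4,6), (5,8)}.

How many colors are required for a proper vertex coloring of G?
Clique number ω(G) = 3 (lower bound: χ ≥ ω).
The clique on [0, 1, 4] has size 3, forcing χ ≥ 3, and the coloring below uses 3 colors, so χ(G) = 3.
A valid 3-coloring: color 1: [0]; color 2: [2, 4, 7, 8]; color 3: [1, 3, 5, 6].

χ(G) = 3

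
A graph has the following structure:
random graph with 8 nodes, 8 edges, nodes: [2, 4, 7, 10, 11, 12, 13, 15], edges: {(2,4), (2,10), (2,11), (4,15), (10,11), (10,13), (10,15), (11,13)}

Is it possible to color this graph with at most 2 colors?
No, G is not 2-colorable

The clique on vertices [2, 10, 11] has size 3 > 2, so it alone needs 3 colors.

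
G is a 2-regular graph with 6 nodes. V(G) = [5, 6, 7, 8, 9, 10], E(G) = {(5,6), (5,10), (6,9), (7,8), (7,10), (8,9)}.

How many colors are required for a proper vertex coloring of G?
χ(G) = 2

Clique number ω(G) = 2 (lower bound: χ ≥ ω).
The graph is bipartite (no odd cycle), so 2 colors suffice: χ(G) = 2.
A valid 2-coloring: color 1: [6, 8, 10]; color 2: [5, 7, 9].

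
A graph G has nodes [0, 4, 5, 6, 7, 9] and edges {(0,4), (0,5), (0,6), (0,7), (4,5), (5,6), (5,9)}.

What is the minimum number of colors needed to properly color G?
Clique number ω(G) = 3 (lower bound: χ ≥ ω).
The clique on [0, 4, 5] has size 3, forcing χ ≥ 3, and the coloring below uses 3 colors, so χ(G) = 3.
A valid 3-coloring: color 1: [5, 7]; color 2: [0, 9]; color 3: [4, 6].

χ(G) = 3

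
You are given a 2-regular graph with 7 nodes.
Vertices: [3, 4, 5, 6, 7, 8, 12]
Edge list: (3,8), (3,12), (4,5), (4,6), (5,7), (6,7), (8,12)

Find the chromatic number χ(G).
χ(G) = 3

Clique number ω(G) = 3 (lower bound: χ ≥ ω).
The clique on [3, 8, 12] has size 3, forcing χ ≥ 3, and the coloring below uses 3 colors, so χ(G) = 3.
A valid 3-coloring: color 1: [5, 6, 8]; color 2: [3, 4, 7]; color 3: [12].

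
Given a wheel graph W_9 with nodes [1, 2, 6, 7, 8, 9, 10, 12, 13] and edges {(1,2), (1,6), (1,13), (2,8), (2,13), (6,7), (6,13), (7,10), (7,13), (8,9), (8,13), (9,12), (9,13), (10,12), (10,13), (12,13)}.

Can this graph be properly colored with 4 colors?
Yes, G is 4-colorable

A valid 4-coloring: color 1: [13]; color 2: [1, 7, 8, 12]; color 3: [2, 6, 9, 10].
(χ(G) = 3 ≤ 4.)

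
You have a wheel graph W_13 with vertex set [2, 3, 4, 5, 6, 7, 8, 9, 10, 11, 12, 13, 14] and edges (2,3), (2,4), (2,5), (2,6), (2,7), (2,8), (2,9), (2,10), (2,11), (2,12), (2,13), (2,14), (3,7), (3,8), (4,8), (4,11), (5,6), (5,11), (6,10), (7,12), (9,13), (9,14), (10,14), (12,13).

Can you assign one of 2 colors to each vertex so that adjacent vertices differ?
The clique on vertices [2, 3, 8] has size 3 > 2, so it alone needs 3 colors.

No, G is not 2-colorable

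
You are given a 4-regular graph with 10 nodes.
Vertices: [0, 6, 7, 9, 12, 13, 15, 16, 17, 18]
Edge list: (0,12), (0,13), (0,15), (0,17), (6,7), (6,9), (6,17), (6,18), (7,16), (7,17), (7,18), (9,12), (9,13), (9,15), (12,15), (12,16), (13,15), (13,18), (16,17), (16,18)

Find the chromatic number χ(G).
Clique number ω(G) = 3 (lower bound: χ ≥ ω).
Suppose a proper 3-coloring c exists. The clique [0, 12, 15] takes 3 distinct colors; by symmetry let c(0) = 1, c(12) = 2, c(15) = 3.
- Vertex 9: neighbors [12, 15] already have colors [2, 3] ⇒ c(9) = 1.
- Vertex 13: neighbors [0, 15] already have colors [1, 3] ⇒ c(13) = 2.
- Vertex 6: neighbors [9] already have colors [1]; try each remaining color.
- Case c(6) = 2:
  - Vertex 17: neighbors [0, 6] already have colors [1, 2] ⇒ c(17) = 3.
  - Vertex 7: neighbors [6, 17] already have colors [2, 3] ⇒ c(7) = 1.
  - Vertex 16: neighbors [7, 12, 17] already have colors [1, 2, 3] — all 3 colors blocked. Contradiction.
- Case c(6) = 3:
  - Vertex 17: neighbors [0, 6] already have colors [1, 3] ⇒ c(17) = 2.
  - Vertex 7: neighbors [17, 6] already have colors [2, 3] ⇒ c(7) = 1.
  - Vertex 18: neighbors [7, 13, 6] already have colors [1, 2, 3] — all 3 colors blocked. Contradiction.
Every case ends in a contradiction, so G has no proper 3-coloring (χ ≥ 4).
The coloring below uses 4 colors, so χ(G) = 4.
A valid 4-coloring: color 1: [0, 9, 18]; color 2: [6, 15, 16]; color 3: [7, 12, 13]; color 4: [17].

χ(G) = 4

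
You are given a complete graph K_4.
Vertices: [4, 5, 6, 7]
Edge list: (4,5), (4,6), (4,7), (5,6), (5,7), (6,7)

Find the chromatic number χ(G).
χ(G) = 4

Clique number ω(G) = 4 (lower bound: χ ≥ ω).
The clique on [4, 5, 6, 7] has size 4, forcing χ ≥ 4, and the coloring below uses 4 colors, so χ(G) = 4.
A valid 4-coloring: color 1: [4]; color 2: [6]; color 3: [7]; color 4: [5].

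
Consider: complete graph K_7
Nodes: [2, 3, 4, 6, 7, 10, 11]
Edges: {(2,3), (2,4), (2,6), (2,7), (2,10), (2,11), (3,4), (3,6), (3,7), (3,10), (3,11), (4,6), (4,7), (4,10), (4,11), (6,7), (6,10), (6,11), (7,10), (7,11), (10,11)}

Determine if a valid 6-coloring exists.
No, G is not 6-colorable

The clique on vertices [2, 3, 4, 6, 7, 10, 11] has size 7 > 6, so it alone needs 7 colors.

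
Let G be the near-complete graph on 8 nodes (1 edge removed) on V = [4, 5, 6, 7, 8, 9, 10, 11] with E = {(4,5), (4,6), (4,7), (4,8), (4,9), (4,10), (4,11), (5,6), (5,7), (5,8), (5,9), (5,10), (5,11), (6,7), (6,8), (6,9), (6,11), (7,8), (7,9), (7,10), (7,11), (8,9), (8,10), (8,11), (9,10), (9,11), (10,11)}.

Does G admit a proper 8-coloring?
Yes, G is 8-colorable

A valid 8-coloring: color 1: [7]; color 2: [8]; color 3: [4]; color 4: [5]; color 5: [11]; color 6: [9]; color 7: [6, 10].
(χ(G) = 7 ≤ 8.)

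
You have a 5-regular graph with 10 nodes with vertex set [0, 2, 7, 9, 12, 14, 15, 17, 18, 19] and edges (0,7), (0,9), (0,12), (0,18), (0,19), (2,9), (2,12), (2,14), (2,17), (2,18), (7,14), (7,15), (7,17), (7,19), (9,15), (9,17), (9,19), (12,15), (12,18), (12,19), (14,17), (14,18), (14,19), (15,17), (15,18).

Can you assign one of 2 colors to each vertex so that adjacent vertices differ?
The clique on vertices [0, 12, 18] has size 3 > 2, so it alone needs 3 colors.

No, G is not 2-colorable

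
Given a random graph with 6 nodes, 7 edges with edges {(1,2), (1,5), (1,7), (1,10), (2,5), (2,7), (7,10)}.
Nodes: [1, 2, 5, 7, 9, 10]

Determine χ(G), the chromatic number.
χ(G) = 3

Clique number ω(G) = 3 (lower bound: χ ≥ ω).
The clique on [1, 7, 10] has size 3, forcing χ ≥ 3, and the coloring below uses 3 colors, so χ(G) = 3.
A valid 3-coloring: color 1: [1, 9]; color 2: [5, 7]; color 3: [2, 10].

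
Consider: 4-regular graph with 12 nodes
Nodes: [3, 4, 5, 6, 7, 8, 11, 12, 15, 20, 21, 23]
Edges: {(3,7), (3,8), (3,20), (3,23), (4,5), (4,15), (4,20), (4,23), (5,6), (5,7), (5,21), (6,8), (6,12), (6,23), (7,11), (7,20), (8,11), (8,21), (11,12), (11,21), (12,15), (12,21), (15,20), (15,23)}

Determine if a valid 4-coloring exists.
Yes, G is 4-colorable

A valid 4-coloring: color 1: [3, 5, 11, 15]; color 2: [8, 12, 20, 23]; color 3: [4, 6, 7, 21].
(χ(G) = 3 ≤ 4.)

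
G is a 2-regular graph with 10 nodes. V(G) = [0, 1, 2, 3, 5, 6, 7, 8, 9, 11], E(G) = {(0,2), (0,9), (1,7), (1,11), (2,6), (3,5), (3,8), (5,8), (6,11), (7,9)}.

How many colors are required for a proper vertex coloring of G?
Clique number ω(G) = 3 (lower bound: χ ≥ ω).
The clique on [3, 5, 8] has size 3, forcing χ ≥ 3, and the coloring below uses 3 colors, so χ(G) = 3.
A valid 3-coloring: color 1: [1, 2, 8, 9]; color 2: [0, 5, 6, 7]; color 3: [3, 11].

χ(G) = 3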